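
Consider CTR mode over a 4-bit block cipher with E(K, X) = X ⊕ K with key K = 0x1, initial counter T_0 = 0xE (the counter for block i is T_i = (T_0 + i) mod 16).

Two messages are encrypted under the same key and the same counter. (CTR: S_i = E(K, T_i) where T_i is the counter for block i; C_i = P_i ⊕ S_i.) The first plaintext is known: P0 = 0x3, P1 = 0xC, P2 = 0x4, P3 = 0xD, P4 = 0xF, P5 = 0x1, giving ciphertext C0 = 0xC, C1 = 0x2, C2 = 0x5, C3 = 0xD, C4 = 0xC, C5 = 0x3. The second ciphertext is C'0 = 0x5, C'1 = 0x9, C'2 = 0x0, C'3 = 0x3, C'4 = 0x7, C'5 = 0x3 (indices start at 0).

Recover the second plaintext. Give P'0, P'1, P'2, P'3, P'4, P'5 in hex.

P'0 = 0xA, P'1 = 0x7, P'2 = 0x1, P'3 = 0x3, P'4 = 0x4, P'5 = 0x1

In CTR with a reused counter, both messages share the same keystream S_i, so C_i ⊕ C'_i = P_i ⊕ P'_i and thus P'_i = P_i ⊕ C_i ⊕ C'_i.
P'0: 0x3 ⊕ 0xC ⊕ 0x5 = 0xA.
P'1: 0xC ⊕ 0x2 ⊕ 0x9 = 0x7.
P'2: 0x4 ⊕ 0x5 ⊕ 0x0 = 0x1.
P'3: 0xD ⊕ 0xD ⊕ 0x3 = 0x3.
P'4: 0xF ⊕ 0xC ⊕ 0x7 = 0x4.
P'5: 0x1 ⊕ 0x3 ⊕ 0x3 = 0x1.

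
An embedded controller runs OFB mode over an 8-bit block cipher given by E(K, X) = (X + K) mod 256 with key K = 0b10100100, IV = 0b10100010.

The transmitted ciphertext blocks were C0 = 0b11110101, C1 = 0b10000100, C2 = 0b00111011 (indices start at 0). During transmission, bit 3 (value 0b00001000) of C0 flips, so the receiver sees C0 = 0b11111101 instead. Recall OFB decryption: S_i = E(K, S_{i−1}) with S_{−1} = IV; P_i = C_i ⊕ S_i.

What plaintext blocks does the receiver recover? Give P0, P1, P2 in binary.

Only C0 changed, to 0b11111101. In OFB, a change in C_i flips the same bit in P_i only; the keystream is unaffected. Decrypting the received ciphertext:
P0: S = E(K, 0b10100010) = 0b01000110; 0b11111101 ⊕ 0b01000110 = 0b10111011.
P1: S = E(K, 0b01000110) = 0b11101010; 0b10000100 ⊕ 0b11101010 = 0b01101110.
P2: S = E(K, 0b11101010) = 0b10001110; 0b00111011 ⊕ 0b10001110 = 0b10110101.
Blocks that differ from the original plaintext: P0.

P0 = 0b10111011, P1 = 0b01101110, P2 = 0b10110101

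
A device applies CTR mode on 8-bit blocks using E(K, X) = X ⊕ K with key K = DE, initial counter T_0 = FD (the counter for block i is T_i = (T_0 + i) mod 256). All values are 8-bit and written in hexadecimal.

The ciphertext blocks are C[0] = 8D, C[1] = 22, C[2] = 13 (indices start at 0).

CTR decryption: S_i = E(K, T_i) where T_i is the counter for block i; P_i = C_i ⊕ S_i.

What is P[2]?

P[2]: T = FF, S = E(K, T) = 21; 13 ⊕ 21 = 32.

P[2] = 32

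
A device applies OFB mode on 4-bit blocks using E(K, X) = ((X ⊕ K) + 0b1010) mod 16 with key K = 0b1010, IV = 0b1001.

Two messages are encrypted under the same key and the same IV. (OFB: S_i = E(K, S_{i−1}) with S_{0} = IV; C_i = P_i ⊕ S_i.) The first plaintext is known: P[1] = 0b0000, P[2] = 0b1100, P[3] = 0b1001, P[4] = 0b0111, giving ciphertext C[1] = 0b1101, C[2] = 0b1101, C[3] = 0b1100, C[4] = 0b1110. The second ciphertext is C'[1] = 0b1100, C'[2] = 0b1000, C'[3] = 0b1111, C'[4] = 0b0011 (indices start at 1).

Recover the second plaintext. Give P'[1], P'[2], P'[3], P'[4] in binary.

P'[1] = 0b0001, P'[2] = 0b1001, P'[3] = 0b1010, P'[4] = 0b1010

In OFB with a reused IV, both messages share the same keystream S_i, so C_i ⊕ C'_i = P_i ⊕ P'_i and thus P'_i = P_i ⊕ C_i ⊕ C'_i.
P'[1]: 0b0000 ⊕ 0b1101 ⊕ 0b1100 = 0b0001.
P'[2]: 0b1100 ⊕ 0b1101 ⊕ 0b1000 = 0b1001.
P'[3]: 0b1001 ⊕ 0b1100 ⊕ 0b1111 = 0b1010.
P'[4]: 0b0111 ⊕ 0b1110 ⊕ 0b0011 = 0b1010.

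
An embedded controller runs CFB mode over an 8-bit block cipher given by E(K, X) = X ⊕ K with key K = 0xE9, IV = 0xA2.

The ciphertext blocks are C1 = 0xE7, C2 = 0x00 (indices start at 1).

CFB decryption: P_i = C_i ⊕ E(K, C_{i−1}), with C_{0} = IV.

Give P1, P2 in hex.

P1: E(K, 0xA2) = 0x4B; 0xE7 ⊕ 0x4B = 0xAC.
P2: E(K, 0xE7) = 0x0E; 0x00 ⊕ 0x0E = 0x0E.

P1 = 0xAC, P2 = 0x0E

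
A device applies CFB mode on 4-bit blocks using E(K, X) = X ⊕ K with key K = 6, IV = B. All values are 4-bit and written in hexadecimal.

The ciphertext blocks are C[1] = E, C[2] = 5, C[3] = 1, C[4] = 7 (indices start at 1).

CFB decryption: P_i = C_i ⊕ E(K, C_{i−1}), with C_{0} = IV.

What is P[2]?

P[2] = D

P[2]: E(K, E) = 8; 5 ⊕ 8 = D.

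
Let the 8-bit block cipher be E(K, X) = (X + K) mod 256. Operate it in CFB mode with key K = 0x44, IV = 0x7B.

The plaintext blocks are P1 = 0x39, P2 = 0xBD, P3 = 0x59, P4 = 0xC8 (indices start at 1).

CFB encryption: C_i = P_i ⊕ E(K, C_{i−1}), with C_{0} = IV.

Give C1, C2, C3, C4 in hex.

C1 = 0x86, C2 = 0x77, C3 = 0xE2, C4 = 0xEE

C1: E(K, 0x7B) = 0xBF; 0x39 ⊕ 0xBF = 0x86.
C2: E(K, 0x86) = 0xCA; 0xBD ⊕ 0xCA = 0x77.
C3: E(K, 0x77) = 0xBB; 0x59 ⊕ 0xBB = 0xE2.
C4: E(K, 0xE2) = 0x26; 0xC8 ⊕ 0x26 = 0xEE.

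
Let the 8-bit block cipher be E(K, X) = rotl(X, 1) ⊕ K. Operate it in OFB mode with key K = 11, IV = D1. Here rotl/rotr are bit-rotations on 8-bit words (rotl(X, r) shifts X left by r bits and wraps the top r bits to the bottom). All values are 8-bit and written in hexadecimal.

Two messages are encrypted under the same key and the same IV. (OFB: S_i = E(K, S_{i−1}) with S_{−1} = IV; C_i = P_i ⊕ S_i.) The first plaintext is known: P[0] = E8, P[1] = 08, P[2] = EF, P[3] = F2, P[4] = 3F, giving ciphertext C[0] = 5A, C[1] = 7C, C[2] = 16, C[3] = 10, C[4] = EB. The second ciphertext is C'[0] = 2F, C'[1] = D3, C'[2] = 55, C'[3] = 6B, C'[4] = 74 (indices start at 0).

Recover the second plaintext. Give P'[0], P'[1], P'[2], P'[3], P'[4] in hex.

P'[0] = 9D, P'[1] = A7, P'[2] = AC, P'[3] = 89, P'[4] = A0

In OFB with a reused IV, both messages share the same keystream S_i, so C_i ⊕ C'_i = P_i ⊕ P'_i and thus P'_i = P_i ⊕ C_i ⊕ C'_i.
P'[0]: E8 ⊕ 5A ⊕ 2F = 9D.
P'[1]: 08 ⊕ 7C ⊕ D3 = A7.
P'[2]: EF ⊕ 16 ⊕ 55 = AC.
P'[3]: F2 ⊕ 10 ⊕ 6B = 89.
P'[4]: 3F ⊕ EB ⊕ 74 = A0.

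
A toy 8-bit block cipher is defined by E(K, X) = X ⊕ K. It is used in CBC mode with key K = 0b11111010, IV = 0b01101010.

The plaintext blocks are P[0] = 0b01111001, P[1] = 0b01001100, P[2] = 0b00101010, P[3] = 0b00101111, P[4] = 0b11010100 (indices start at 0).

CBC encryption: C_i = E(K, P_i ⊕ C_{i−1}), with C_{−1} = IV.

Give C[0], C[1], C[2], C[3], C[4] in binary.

C[0] = 0b11101001, C[1] = 0b01011111, C[2] = 0b10001111, C[3] = 0b01011010, C[4] = 0b01110100

C[0]: P[0] ⊕ 0b01101010 = 0b00010011; E(K, 0b00010011) = 0b11101001.
C[1]: P[1] ⊕ 0b11101001 = 0b10100101; E(K, 0b10100101) = 0b01011111.
C[2]: P[2] ⊕ 0b01011111 = 0b01110101; E(K, 0b01110101) = 0b10001111.
C[3]: P[3] ⊕ 0b10001111 = 0b10100000; E(K, 0b10100000) = 0b01011010.
C[4]: P[4] ⊕ 0b01011010 = 0b10001110; E(K, 0b10001110) = 0b01110100.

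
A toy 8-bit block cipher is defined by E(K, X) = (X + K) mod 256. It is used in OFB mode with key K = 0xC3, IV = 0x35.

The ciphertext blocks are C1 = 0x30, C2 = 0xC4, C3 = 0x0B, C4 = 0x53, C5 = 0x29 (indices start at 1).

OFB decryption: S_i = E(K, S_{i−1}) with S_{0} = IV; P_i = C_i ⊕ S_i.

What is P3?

P3 = 0x75

P1: S = E(K, 0x35) = 0xF8; 0x30 ⊕ 0xF8 = 0xC8.
P2: S = E(K, 0xF8) = 0xBB; 0xC4 ⊕ 0xBB = 0x7F.
P3: S = E(K, 0xBB) = 0x7E; 0x0B ⊕ 0x7E = 0x75.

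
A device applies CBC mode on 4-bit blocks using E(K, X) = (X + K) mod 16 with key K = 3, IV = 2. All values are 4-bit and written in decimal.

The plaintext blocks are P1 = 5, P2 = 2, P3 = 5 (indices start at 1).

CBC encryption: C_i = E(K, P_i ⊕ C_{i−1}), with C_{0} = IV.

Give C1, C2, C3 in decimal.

C1: P1 ⊕ 2 = 7; E(K, 7) = 10.
C2: P2 ⊕ 10 = 8; E(K, 8) = 11.
C3: P3 ⊕ 11 = 14; E(K, 14) = 1.

C1 = 10, C2 = 11, C3 = 1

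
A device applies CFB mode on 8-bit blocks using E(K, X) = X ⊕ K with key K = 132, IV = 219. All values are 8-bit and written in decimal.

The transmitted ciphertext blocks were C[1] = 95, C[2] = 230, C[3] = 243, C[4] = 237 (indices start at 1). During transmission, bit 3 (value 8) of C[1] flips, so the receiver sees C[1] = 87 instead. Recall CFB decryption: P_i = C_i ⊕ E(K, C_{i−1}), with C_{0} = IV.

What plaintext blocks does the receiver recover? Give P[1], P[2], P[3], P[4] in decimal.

Only C[1] changed, to 87. In CFB, a change in C_i flips the same bit in P_i and garbles P_{i+1}. Decrypting the received ciphertext:
P[1]: E(K, 219) = 95; 87 ⊕ 95 = 8.
P[2]: E(K, 87) = 211; 230 ⊕ 211 = 53.
P[3]: E(K, 230) = 98; 243 ⊕ 98 = 145.
P[4]: E(K, 243) = 119; 237 ⊕ 119 = 154.
Blocks that differ from the original plaintext: P[1], P[2].

P[1] = 8, P[2] = 53, P[3] = 145, P[4] = 154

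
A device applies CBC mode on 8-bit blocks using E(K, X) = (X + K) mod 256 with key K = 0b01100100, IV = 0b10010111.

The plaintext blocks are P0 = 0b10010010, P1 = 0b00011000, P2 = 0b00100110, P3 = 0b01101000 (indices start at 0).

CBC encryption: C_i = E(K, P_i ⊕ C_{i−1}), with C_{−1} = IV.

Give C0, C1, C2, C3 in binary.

C0: P0 ⊕ 0b10010111 = 0b00000101; E(K, 0b00000101) = 0b01101001.
C1: P1 ⊕ 0b01101001 = 0b01110001; E(K, 0b01110001) = 0b11010101.
C2: P2 ⊕ 0b11010101 = 0b11110011; E(K, 0b11110011) = 0b01010111.
C3: P3 ⊕ 0b01010111 = 0b00111111; E(K, 0b00111111) = 0b10100011.

C0 = 0b01101001, C1 = 0b11010101, C2 = 0b01010111, C3 = 0b10100011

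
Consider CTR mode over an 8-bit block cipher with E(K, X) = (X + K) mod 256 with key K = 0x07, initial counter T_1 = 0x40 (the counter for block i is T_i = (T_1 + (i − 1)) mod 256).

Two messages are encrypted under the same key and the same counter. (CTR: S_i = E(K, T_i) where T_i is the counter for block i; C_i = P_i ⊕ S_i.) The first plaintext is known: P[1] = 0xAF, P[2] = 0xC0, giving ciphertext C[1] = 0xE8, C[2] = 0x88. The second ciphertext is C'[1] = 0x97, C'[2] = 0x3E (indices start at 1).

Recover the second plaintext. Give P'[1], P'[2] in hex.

In CTR with a reused counter, both messages share the same keystream S_i, so C_i ⊕ C'_i = P_i ⊕ P'_i and thus P'_i = P_i ⊕ C_i ⊕ C'_i.
P'[1]: 0xAF ⊕ 0xE8 ⊕ 0x97 = 0xD0.
P'[2]: 0xC0 ⊕ 0x88 ⊕ 0x3E = 0x76.

P'[1] = 0xD0, P'[2] = 0x76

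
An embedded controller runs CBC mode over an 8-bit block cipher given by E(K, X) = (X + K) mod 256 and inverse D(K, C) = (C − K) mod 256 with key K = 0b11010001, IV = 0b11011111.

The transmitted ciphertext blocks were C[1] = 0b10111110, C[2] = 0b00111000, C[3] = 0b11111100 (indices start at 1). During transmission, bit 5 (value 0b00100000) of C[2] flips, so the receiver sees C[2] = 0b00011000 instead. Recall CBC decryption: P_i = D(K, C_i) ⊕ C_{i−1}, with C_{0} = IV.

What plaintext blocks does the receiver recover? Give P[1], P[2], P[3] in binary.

Only C[2] changed, to 0b00011000. In CBC, a change in C_i garbles P_i and flips the same bit in P_{i+1}. Decrypting the received ciphertext:
P[1]: D(K, 0b10111110) = 0b11101101; 0b11101101 ⊕ 0b11011111 = 0b00110010.
P[2]: D(K, 0b00011000) = 0b01000111; 0b01000111 ⊕ 0b10111110 = 0b11111001.
P[3]: D(K, 0b11111100) = 0b00101011; 0b00101011 ⊕ 0b00011000 = 0b00110011.
Blocks that differ from the original plaintext: P[2], P[3].

P[1] = 0b00110010, P[2] = 0b11111001, P[3] = 0b00110011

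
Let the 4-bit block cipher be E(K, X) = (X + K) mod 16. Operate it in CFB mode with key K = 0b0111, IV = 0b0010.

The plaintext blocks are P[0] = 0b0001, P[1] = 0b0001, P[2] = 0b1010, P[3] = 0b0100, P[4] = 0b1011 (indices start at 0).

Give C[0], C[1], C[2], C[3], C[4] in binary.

C[0] = 0b1000, C[1] = 0b1110, C[2] = 0b1111, C[3] = 0b0010, C[4] = 0b0010

CFB encryption: C_i = P_i ⊕ E(K, C_{i−1}), with C_{−1} = IV.
C[0]: E(K, 0b0010) = 0b1001; 0b0001 ⊕ 0b1001 = 0b1000.
C[1]: E(K, 0b1000) = 0b1111; 0b0001 ⊕ 0b1111 = 0b1110.
C[2]: E(K, 0b1110) = 0b0101; 0b1010 ⊕ 0b0101 = 0b1111.
C[3]: E(K, 0b1111) = 0b0110; 0b0100 ⊕ 0b0110 = 0b0010.
C[4]: E(K, 0b0010) = 0b1001; 0b1011 ⊕ 0b1001 = 0b0010.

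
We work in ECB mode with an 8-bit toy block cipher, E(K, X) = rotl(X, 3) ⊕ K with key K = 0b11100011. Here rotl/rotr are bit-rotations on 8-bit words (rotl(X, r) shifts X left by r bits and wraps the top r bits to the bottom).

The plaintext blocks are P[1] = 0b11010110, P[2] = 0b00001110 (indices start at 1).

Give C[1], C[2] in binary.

ECB encryption: C_i = E(K, P_i).
C[1]: E(K, 0b11010110) = 0b01010101.
C[2]: E(K, 0b00001110) = 0b10010011.

C[1] = 0b01010101, C[2] = 0b10010011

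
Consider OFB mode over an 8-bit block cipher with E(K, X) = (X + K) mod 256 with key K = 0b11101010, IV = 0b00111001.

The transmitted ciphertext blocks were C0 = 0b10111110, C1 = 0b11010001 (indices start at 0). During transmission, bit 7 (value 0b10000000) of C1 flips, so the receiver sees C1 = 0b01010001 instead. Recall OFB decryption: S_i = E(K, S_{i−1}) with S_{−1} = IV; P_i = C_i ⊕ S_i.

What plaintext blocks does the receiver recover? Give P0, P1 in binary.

P0 = 0b10011101, P1 = 0b01011100

Only C1 changed, to 0b01010001. In OFB, a change in C_i flips the same bit in P_i only; the keystream is unaffected. Decrypting the received ciphertext:
P0: S = E(K, 0b00111001) = 0b00100011; 0b10111110 ⊕ 0b00100011 = 0b10011101.
P1: S = E(K, 0b00100011) = 0b00001101; 0b01010001 ⊕ 0b00001101 = 0b01011100.
Blocks that differ from the original plaintext: P1.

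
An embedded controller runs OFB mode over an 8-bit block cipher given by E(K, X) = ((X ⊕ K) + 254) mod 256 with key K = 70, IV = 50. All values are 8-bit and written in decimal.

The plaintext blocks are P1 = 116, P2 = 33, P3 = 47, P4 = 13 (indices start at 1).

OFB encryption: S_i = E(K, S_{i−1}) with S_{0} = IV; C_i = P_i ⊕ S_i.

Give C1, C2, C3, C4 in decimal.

C1: S = E(K, 50) = 114; 116 ⊕ 114 = 6.
C2: S = E(K, 114) = 50; 33 ⊕ 50 = 19.
C3: S = E(K, 50) = 114; 47 ⊕ 114 = 93.
C4: S = E(K, 114) = 50; 13 ⊕ 50 = 63.

C1 = 6, C2 = 19, C3 = 93, C4 = 63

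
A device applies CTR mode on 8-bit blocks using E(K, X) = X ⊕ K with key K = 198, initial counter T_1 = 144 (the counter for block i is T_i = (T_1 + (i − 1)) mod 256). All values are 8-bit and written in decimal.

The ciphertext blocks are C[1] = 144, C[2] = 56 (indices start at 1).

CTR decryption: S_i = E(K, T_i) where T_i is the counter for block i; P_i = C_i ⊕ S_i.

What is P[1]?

P[1]: T = 144, S = E(K, T) = 86; 144 ⊕ 86 = 198.

P[1] = 198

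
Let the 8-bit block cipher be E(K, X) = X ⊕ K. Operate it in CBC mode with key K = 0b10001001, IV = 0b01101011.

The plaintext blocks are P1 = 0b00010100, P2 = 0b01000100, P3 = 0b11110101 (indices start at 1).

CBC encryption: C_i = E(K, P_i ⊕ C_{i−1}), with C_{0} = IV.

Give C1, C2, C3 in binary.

C1: P1 ⊕ 0b01101011 = 0b01111111; E(K, 0b01111111) = 0b11110110.
C2: P2 ⊕ 0b11110110 = 0b10110010; E(K, 0b10110010) = 0b00111011.
C3: P3 ⊕ 0b00111011 = 0b11001110; E(K, 0b11001110) = 0b01000111.

C1 = 0b11110110, C2 = 0b00111011, C3 = 0b01000111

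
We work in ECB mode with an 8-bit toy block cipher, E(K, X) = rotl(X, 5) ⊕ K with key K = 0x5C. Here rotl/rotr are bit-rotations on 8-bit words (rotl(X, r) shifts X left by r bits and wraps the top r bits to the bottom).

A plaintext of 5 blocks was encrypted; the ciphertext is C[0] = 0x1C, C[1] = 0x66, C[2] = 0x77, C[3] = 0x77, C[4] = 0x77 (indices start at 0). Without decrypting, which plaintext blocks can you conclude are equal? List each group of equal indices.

P[2] = P[3] = P[4]

ECB encrypts each block independently with the same key, so equal ciphertext blocks imply equal plaintext blocks.
C[2] = C[3] = C[4] = 0x77, so P[2] = P[3] = P[4].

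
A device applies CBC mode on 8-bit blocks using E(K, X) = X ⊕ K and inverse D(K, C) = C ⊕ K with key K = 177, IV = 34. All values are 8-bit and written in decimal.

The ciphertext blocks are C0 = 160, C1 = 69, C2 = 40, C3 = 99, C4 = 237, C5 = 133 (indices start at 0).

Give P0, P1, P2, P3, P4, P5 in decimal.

CBC decryption: P_i = D(K, C_i) ⊕ C_{i−1}, with C_{−1} = IV.
P0: D(K, 160) = 17; 17 ⊕ 34 = 51.
P1: D(K, 69) = 244; 244 ⊕ 160 = 84.
P2: D(K, 40) = 153; 153 ⊕ 69 = 220.
P3: D(K, 99) = 210; 210 ⊕ 40 = 250.
P4: D(K, 237) = 92; 92 ⊕ 99 = 63.
P5: D(K, 133) = 52; 52 ⊕ 237 = 217.

P0 = 51, P1 = 84, P2 = 220, P3 = 250, P4 = 63, P5 = 217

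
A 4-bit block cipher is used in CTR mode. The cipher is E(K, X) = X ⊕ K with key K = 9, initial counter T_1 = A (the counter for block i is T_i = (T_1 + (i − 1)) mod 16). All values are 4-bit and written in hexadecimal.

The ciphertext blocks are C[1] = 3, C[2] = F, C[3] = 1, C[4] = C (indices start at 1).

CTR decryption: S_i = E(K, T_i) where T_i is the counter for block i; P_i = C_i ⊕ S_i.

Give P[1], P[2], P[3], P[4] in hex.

P[1]: T = A, S = E(K, T) = 3; 3 ⊕ 3 = 0.
P[2]: T = B, S = E(K, T) = 2; F ⊕ 2 = D.
P[3]: T = C, S = E(K, T) = 5; 1 ⊕ 5 = 4.
P[4]: T = D, S = E(K, T) = 4; C ⊕ 4 = 8.

P[1] = 0, P[2] = D, P[3] = 4, P[4] = 8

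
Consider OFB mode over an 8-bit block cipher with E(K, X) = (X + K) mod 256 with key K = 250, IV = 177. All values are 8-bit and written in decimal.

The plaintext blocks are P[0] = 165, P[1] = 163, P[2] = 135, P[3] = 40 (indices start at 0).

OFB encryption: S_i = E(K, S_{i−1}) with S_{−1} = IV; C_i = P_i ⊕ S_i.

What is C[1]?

C[1] = 6

C[0]: S = E(K, 177) = 171; 165 ⊕ 171 = 14.
C[1]: S = E(K, 171) = 165; 163 ⊕ 165 = 6.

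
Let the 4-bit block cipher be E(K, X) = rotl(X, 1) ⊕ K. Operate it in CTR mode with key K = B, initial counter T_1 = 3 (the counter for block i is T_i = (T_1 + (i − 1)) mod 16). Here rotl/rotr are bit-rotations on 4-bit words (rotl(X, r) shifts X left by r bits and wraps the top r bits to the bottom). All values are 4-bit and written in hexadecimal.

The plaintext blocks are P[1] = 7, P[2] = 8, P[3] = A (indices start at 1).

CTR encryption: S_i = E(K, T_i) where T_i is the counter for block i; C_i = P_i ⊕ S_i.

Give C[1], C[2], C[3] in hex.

C[1]: T = 3, S = E(K, T) = D; 7 ⊕ D = A.
C[2]: T = 4, S = E(K, T) = 3; 8 ⊕ 3 = B.
C[3]: T = 5, S = E(K, T) = 1; A ⊕ 1 = B.

C[1] = A, C[2] = B, C[3] = B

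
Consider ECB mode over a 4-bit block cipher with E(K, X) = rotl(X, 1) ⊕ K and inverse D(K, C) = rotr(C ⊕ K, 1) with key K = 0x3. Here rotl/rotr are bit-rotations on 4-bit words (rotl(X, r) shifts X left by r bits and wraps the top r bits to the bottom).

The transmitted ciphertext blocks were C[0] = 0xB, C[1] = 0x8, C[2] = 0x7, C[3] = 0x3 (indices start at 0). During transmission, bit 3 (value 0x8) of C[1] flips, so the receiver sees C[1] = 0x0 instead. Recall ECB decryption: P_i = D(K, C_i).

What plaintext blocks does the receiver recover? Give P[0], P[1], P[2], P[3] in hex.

P[0] = 0x4, P[1] = 0x9, P[2] = 0x2, P[3] = 0x0

Only C[1] changed, to 0x0. In ECB, a change in C_i affects only P_i. Decrypting the received ciphertext:
P[0]: D(K, 0xB) = 0x4.
P[1]: D(K, 0x0) = 0x9.
P[2]: D(K, 0x7) = 0x2.
P[3]: D(K, 0x3) = 0x0.
Blocks that differ from the original plaintext: P[1].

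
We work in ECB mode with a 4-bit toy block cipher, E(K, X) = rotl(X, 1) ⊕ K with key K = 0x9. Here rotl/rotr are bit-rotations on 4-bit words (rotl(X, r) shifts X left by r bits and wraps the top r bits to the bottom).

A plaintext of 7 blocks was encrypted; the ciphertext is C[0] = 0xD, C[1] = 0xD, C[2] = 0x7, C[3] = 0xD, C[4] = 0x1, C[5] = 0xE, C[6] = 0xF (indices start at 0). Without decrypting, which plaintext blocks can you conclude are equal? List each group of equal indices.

ECB encrypts each block independently with the same key, so equal ciphertext blocks imply equal plaintext blocks.
C[0] = C[1] = C[3] = 0xD, so P[0] = P[1] = P[3].

P[0] = P[1] = P[3]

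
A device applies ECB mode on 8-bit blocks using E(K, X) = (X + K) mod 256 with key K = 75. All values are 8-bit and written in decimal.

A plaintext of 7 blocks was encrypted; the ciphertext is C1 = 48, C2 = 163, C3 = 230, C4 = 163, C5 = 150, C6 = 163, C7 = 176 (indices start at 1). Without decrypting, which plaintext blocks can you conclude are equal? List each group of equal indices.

P2 = P4 = P6

ECB encrypts each block independently with the same key, so equal ciphertext blocks imply equal plaintext blocks.
C2 = C4 = C6 = 163, so P2 = P4 = P6.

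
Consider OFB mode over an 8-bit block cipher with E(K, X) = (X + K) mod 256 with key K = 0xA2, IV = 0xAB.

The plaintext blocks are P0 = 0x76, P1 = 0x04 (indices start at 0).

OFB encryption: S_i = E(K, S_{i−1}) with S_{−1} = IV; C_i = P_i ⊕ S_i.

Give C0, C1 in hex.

C0 = 0x3B, C1 = 0xEB

C0: S = E(K, 0xAB) = 0x4D; 0x76 ⊕ 0x4D = 0x3B.
C1: S = E(K, 0x4D) = 0xEF; 0x04 ⊕ 0xEF = 0xEB.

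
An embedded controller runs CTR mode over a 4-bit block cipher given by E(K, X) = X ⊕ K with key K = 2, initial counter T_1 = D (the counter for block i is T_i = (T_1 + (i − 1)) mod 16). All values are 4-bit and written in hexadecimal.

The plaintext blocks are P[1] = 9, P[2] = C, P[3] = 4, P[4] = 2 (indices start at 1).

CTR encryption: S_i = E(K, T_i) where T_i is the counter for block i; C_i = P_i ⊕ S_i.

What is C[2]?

C[2] = 0

C[1]: T = D, S = E(K, T) = F; 9 ⊕ F = 6.
C[2]: T = E, S = E(K, T) = C; C ⊕ C = 0.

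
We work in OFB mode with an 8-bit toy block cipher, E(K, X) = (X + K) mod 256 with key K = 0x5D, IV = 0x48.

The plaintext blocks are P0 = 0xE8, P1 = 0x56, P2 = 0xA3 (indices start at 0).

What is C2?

C2 = 0xFC

OFB encryption: S_i = E(K, S_{i−1}) with S_{−1} = IV; C_i = P_i ⊕ S_i.
C0: S = E(K, 0x48) = 0xA5; 0xE8 ⊕ 0xA5 = 0x4D.
C1: S = E(K, 0xA5) = 0x02; 0x56 ⊕ 0x02 = 0x54.
C2: S = E(K, 0x02) = 0x5F; 0xA3 ⊕ 0x5F = 0xFC.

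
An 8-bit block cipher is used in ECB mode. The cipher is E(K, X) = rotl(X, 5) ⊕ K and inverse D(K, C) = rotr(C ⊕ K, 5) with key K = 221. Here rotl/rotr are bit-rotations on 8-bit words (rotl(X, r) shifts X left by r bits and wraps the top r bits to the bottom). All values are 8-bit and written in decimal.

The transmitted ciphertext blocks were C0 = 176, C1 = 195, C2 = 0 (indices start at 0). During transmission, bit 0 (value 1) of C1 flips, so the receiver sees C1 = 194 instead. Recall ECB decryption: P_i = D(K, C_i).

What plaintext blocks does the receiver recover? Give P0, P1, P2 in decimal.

Only C1 changed, to 194. In ECB, a change in C_i affects only P_i. Decrypting the received ciphertext:
P0: D(K, 176) = 107.
P1: D(K, 194) = 248.
P2: D(K, 0) = 238.
Blocks that differ from the original plaintext: P1.

P0 = 107, P1 = 248, P2 = 238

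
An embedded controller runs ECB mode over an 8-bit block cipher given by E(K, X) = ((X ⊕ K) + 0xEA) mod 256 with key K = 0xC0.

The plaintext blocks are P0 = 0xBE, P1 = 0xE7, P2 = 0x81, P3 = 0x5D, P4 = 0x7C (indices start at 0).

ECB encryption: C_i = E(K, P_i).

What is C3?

C3 = 0x87

C3: E(K, 0x5D) = 0x87.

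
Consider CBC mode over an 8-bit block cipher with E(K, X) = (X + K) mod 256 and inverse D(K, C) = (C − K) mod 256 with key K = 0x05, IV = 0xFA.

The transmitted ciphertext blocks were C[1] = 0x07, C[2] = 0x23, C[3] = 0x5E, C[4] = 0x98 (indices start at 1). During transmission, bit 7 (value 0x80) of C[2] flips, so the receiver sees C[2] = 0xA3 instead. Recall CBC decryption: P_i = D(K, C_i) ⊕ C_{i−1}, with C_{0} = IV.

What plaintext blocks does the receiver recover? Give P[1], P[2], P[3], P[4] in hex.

P[1] = 0xF8, P[2] = 0x99, P[3] = 0xFA, P[4] = 0xCD

Only C[2] changed, to 0xA3. In CBC, a change in C_i garbles P_i and flips the same bit in P_{i+1}. Decrypting the received ciphertext:
P[1]: D(K, 0x07) = 0x02; 0x02 ⊕ 0xFA = 0xF8.
P[2]: D(K, 0xA3) = 0x9E; 0x9E ⊕ 0x07 = 0x99.
P[3]: D(K, 0x5E) = 0x59; 0x59 ⊕ 0xA3 = 0xFA.
P[4]: D(K, 0x98) = 0x93; 0x93 ⊕ 0x5E = 0xCD.
Blocks that differ from the original plaintext: P[2], P[3].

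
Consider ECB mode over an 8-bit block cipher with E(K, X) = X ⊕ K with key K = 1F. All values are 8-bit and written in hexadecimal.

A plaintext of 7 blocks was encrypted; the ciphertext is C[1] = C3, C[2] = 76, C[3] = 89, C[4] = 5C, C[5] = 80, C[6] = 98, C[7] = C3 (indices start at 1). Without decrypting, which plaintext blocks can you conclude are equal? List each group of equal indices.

P[1] = P[7]

ECB encrypts each block independently with the same key, so equal ciphertext blocks imply equal plaintext blocks.
C[1] = C[7] = C3, so P[1] = P[7].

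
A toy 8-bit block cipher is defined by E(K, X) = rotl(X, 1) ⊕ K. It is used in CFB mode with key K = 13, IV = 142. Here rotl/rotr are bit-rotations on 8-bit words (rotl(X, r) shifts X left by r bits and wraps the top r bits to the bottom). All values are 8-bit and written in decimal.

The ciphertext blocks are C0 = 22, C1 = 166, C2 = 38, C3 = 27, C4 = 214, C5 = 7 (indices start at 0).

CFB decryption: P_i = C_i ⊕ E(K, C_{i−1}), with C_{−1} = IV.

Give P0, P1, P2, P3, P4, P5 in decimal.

P0 = 6, P1 = 135, P2 = 102, P3 = 90, P4 = 237, P5 = 167

P0: E(K, 142) = 16; 22 ⊕ 16 = 6.
P1: E(K, 22) = 33; 166 ⊕ 33 = 135.
P2: E(K, 166) = 64; 38 ⊕ 64 = 102.
P3: E(K, 38) = 65; 27 ⊕ 65 = 90.
P4: E(K, 27) = 59; 214 ⊕ 59 = 237.
P5: E(K, 214) = 160; 7 ⊕ 160 = 167.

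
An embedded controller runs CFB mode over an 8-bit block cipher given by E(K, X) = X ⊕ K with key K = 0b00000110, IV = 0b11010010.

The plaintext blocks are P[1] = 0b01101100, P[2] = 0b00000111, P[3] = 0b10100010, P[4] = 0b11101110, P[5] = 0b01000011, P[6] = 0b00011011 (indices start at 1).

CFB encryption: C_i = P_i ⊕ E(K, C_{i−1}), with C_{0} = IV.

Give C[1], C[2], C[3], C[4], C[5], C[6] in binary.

C[1] = 0b10111000, C[2] = 0b10111001, C[3] = 0b00011101, C[4] = 0b11110101, C[5] = 0b10110000, C[6] = 0b10101101

C[1]: E(K, 0b11010010) = 0b11010100; 0b01101100 ⊕ 0b11010100 = 0b10111000.
C[2]: E(K, 0b10111000) = 0b10111110; 0b00000111 ⊕ 0b10111110 = 0b10111001.
C[3]: E(K, 0b10111001) = 0b10111111; 0b10100010 ⊕ 0b10111111 = 0b00011101.
C[4]: E(K, 0b00011101) = 0b00011011; 0b11101110 ⊕ 0b00011011 = 0b11110101.
C[5]: E(K, 0b11110101) = 0b11110011; 0b01000011 ⊕ 0b11110011 = 0b10110000.
C[6]: E(K, 0b10110000) = 0b10110110; 0b00011011 ⊕ 0b10110110 = 0b10101101.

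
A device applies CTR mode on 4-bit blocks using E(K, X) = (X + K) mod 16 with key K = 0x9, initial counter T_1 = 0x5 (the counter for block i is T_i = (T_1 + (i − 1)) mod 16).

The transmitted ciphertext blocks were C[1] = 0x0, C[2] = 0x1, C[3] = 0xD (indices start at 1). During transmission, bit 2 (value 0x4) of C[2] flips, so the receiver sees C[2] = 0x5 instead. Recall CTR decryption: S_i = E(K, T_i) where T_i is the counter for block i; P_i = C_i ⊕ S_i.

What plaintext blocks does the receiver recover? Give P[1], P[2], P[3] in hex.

P[1] = 0xE, P[2] = 0xA, P[3] = 0xD

Only C[2] changed, to 0x5. In CTR, a change in C_i flips the same bit in P_i only; the keystream is unaffected. Decrypting the received ciphertext:
P[1]: T = 0x5, S = E(K, T) = 0xE; 0x0 ⊕ 0xE = 0xE.
P[2]: T = 0x6, S = E(K, T) = 0xF; 0x5 ⊕ 0xF = 0xA.
P[3]: T = 0x7, S = E(K, T) = 0x0; 0xD ⊕ 0x0 = 0xD.
Blocks that differ from the original plaintext: P[2].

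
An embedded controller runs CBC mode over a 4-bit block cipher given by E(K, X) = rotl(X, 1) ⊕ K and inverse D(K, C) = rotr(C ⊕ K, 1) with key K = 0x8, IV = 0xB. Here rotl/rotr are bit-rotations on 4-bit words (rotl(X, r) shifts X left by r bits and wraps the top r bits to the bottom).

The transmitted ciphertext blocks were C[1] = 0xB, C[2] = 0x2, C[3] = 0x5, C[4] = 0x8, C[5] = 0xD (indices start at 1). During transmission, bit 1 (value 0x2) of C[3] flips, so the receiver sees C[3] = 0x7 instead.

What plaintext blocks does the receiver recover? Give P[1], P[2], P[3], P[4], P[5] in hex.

CBC decryption: P_i = D(K, C_i) ⊕ C_{i−1}, with C_{0} = IV.
Only C[3] changed, to 0x7. In CBC, a change in C_i garbles P_i and flips the same bit in P_{i+1}. Decrypting the received ciphertext:
P[1]: D(K, 0xB) = 0x9; 0x9 ⊕ 0xB = 0x2.
P[2]: D(K, 0x2) = 0x5; 0x5 ⊕ 0xB = 0xE.
P[3]: D(K, 0x7) = 0xF; 0xF ⊕ 0x2 = 0xD.
P[4]: D(K, 0x8) = 0x0; 0x0 ⊕ 0x7 = 0x7.
P[5]: D(K, 0xD) = 0xA; 0xA ⊕ 0x8 = 0x2.
Blocks that differ from the original plaintext: P[3], P[4].

P[1] = 0x2, P[2] = 0xE, P[3] = 0xD, P[4] = 0x7, P[5] = 0x2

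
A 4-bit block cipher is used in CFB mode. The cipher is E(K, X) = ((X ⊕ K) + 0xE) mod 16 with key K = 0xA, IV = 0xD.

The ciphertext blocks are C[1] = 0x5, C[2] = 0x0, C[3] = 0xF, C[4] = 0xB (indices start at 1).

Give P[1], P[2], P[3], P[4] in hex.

P[1] = 0x0, P[2] = 0xD, P[3] = 0x7, P[4] = 0x8

CFB decryption: P_i = C_i ⊕ E(K, C_{i−1}), with C_{0} = IV.
P[1]: E(K, 0xD) = 0x5; 0x5 ⊕ 0x5 = 0x0.
P[2]: E(K, 0x5) = 0xD; 0x0 ⊕ 0xD = 0xD.
P[3]: E(K, 0x0) = 0x8; 0xF ⊕ 0x8 = 0x7.
P[4]: E(K, 0xF) = 0x3; 0xB ⊕ 0x3 = 0x8.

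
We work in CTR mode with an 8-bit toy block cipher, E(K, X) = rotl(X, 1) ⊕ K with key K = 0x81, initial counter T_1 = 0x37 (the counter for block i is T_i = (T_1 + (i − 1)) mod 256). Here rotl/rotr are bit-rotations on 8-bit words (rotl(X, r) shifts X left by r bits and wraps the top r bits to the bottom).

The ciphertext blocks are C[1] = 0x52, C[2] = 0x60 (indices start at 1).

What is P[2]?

P[2] = 0x91

CTR decryption: S_i = E(K, T_i) where T_i is the counter for block i; P_i = C_i ⊕ S_i.
P[2]: T = 0x38, S = E(K, T) = 0xF1; 0x60 ⊕ 0xF1 = 0x91.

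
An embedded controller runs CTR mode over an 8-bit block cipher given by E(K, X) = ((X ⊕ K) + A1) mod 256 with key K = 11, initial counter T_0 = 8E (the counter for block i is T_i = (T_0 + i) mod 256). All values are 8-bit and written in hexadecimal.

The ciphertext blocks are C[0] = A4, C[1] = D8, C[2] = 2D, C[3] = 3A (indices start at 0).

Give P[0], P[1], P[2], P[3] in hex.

P[0] = E4, P[1] = E7, P[2] = 0F, P[3] = 1B

CTR decryption: S_i = E(K, T_i) where T_i is the counter for block i; P_i = C_i ⊕ S_i.
P[0]: T = 8E, S = E(K, T) = 40; A4 ⊕ 40 = E4.
P[1]: T = 8F, S = E(K, T) = 3F; D8 ⊕ 3F = E7.
P[2]: T = 90, S = E(K, T) = 22; 2D ⊕ 22 = 0F.
P[3]: T = 91, S = E(K, T) = 21; 3A ⊕ 21 = 1B.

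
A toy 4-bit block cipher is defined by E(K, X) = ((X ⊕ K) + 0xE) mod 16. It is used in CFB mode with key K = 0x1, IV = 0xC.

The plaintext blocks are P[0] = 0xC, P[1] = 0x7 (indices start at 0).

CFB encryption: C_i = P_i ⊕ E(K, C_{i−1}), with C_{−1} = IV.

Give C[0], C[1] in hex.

C[0]: E(K, 0xC) = 0xB; 0xC ⊕ 0xB = 0x7.
C[1]: E(K, 0x7) = 0x4; 0x7 ⊕ 0x4 = 0x3.

C[0] = 0x7, C[1] = 0x3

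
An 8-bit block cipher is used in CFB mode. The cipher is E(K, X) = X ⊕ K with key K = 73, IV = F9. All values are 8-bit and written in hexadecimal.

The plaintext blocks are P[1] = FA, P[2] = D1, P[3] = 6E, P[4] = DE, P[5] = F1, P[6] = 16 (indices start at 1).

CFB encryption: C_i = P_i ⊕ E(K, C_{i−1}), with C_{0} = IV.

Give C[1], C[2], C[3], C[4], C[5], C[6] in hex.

C[1] = 70, C[2] = D2, C[3] = CF, C[4] = 62, C[5] = E0, C[6] = 85

C[1]: E(K, F9) = 8A; FA ⊕ 8A = 70.
C[2]: E(K, 70) = 03; D1 ⊕ 03 = D2.
C[3]: E(K, D2) = A1; 6E ⊕ A1 = CF.
C[4]: E(K, CF) = BC; DE ⊕ BC = 62.
C[5]: E(K, 62) = 11; F1 ⊕ 11 = E0.
C[6]: E(K, E0) = 93; 16 ⊕ 93 = 85.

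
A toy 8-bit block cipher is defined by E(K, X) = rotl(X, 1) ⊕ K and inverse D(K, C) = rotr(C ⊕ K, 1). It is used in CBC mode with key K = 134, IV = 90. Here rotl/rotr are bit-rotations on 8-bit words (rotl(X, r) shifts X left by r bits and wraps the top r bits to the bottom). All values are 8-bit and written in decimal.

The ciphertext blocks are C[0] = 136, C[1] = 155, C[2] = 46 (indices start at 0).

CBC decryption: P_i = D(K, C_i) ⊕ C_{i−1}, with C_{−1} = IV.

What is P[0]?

P[0]: D(K, 136) = 7; 7 ⊕ 90 = 93.

P[0] = 93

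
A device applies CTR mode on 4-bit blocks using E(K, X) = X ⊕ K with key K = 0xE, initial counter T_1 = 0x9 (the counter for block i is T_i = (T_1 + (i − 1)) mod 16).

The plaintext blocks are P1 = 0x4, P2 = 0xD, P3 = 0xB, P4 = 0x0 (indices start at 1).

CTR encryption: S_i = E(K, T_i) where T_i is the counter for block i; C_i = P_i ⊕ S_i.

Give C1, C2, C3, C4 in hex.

C1: T = 0x9, S = E(K, T) = 0x7; 0x4 ⊕ 0x7 = 0x3.
C2: T = 0xA, S = E(K, T) = 0x4; 0xD ⊕ 0x4 = 0x9.
C3: T = 0xB, S = E(K, T) = 0x5; 0xB ⊕ 0x5 = 0xE.
C4: T = 0xC, S = E(K, T) = 0x2; 0x0 ⊕ 0x2 = 0x2.

C1 = 0x3, C2 = 0x9, C3 = 0xE, C4 = 0x2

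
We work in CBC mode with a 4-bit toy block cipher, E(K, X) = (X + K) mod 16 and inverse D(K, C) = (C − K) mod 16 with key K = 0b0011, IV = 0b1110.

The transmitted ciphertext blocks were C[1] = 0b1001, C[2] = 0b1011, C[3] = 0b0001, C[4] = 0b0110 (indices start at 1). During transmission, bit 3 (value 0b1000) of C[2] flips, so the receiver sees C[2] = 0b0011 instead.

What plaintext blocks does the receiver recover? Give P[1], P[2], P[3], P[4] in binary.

P[1] = 0b1000, P[2] = 0b1001, P[3] = 0b1101, P[4] = 0b0010

CBC decryption: P_i = D(K, C_i) ⊕ C_{i−1}, with C_{0} = IV.
Only C[2] changed, to 0b0011. In CBC, a change in C_i garbles P_i and flips the same bit in P_{i+1}. Decrypting the received ciphertext:
P[1]: D(K, 0b1001) = 0b0110; 0b0110 ⊕ 0b1110 = 0b1000.
P[2]: D(K, 0b0011) = 0b0000; 0b0000 ⊕ 0b1001 = 0b1001.
P[3]: D(K, 0b0001) = 0b1110; 0b1110 ⊕ 0b0011 = 0b1101.
P[4]: D(K, 0b0110) = 0b0011; 0b0011 ⊕ 0b0001 = 0b0010.
Blocks that differ from the original plaintext: P[2], P[3].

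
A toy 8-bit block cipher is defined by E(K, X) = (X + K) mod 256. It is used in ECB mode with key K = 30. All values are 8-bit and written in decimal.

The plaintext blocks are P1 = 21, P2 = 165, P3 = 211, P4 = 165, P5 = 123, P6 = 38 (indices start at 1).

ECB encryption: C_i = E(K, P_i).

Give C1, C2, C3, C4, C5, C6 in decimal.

C1 = 51, C2 = 195, C3 = 241, C4 = 195, C5 = 153, C6 = 68

C1: E(K, 21) = 51.
C2: E(K, 165) = 195.
C3: E(K, 211) = 241.
C4: E(K, 165) = 195.
C5: E(K, 123) = 153.
C6: E(K, 38) = 68.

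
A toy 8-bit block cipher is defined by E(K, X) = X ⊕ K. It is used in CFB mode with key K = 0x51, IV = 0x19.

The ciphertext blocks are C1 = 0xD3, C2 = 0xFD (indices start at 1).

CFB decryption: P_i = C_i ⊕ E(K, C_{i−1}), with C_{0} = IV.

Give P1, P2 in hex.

P1 = 0x9B, P2 = 0x7F

P1: E(K, 0x19) = 0x48; 0xD3 ⊕ 0x48 = 0x9B.
P2: E(K, 0xD3) = 0x82; 0xFD ⊕ 0x82 = 0x7F.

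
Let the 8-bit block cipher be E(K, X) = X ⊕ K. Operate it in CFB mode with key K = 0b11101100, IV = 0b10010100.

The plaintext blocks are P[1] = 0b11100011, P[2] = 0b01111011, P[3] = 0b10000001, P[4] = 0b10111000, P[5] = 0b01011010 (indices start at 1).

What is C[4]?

C[4] = 0b00110101

CFB encryption: C_i = P_i ⊕ E(K, C_{i−1}), with C_{0} = IV.
C[1]: E(K, 0b10010100) = 0b01111000; 0b11100011 ⊕ 0b01111000 = 0b10011011.
C[2]: E(K, 0b10011011) = 0b01110111; 0b01111011 ⊕ 0b01110111 = 0b00001100.
C[3]: E(K, 0b00001100) = 0b11100000; 0b10000001 ⊕ 0b11100000 = 0b01100001.
C[4]: E(K, 0b01100001) = 0b10001101; 0b10111000 ⊕ 0b10001101 = 0b00110101.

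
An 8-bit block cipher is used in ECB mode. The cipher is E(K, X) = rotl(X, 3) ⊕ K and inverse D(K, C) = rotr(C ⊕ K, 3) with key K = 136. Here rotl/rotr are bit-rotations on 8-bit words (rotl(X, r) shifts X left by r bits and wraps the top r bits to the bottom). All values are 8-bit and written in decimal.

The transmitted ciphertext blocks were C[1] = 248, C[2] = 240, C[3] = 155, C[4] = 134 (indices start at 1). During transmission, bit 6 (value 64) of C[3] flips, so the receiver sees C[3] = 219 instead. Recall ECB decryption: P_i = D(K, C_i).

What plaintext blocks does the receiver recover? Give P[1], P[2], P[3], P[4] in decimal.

P[1] = 14, P[2] = 15, P[3] = 106, P[4] = 193

Only C[3] changed, to 219. In ECB, a change in C_i affects only P_i. Decrypting the received ciphertext:
P[1]: D(K, 248) = 14.
P[2]: D(K, 240) = 15.
P[3]: D(K, 219) = 106.
P[4]: D(K, 134) = 193.
Blocks that differ from the original plaintext: P[3].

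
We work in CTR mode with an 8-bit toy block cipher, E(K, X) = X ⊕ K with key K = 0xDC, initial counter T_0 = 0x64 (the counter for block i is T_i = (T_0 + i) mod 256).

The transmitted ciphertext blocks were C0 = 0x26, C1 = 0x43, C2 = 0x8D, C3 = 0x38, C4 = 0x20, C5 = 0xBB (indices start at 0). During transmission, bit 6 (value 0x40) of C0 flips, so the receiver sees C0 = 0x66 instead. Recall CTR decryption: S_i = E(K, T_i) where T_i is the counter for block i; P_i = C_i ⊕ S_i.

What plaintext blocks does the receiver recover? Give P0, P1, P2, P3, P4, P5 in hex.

Only C0 changed, to 0x66. In CTR, a change in C_i flips the same bit in P_i only; the keystream is unaffected. Decrypting the received ciphertext:
P0: T = 0x64, S = E(K, T) = 0xB8; 0x66 ⊕ 0xB8 = 0xDE.
P1: T = 0x65, S = E(K, T) = 0xB9; 0x43 ⊕ 0xB9 = 0xFA.
P2: T = 0x66, S = E(K, T) = 0xBA; 0x8D ⊕ 0xBA = 0x37.
P3: T = 0x67, S = E(K, T) = 0xBB; 0x38 ⊕ 0xBB = 0x83.
P4: T = 0x68, S = E(K, T) = 0xB4; 0x20 ⊕ 0xB4 = 0x94.
P5: T = 0x69, S = E(K, T) = 0xB5; 0xBB ⊕ 0xB5 = 0x0E.
Blocks that differ from the original plaintext: P0.

P0 = 0xDE, P1 = 0xFA, P2 = 0x37, P3 = 0x83, P4 = 0x94, P5 = 0x0E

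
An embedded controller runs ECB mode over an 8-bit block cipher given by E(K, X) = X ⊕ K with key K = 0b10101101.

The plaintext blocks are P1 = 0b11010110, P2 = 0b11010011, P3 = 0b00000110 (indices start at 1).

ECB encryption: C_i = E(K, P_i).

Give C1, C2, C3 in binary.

C1: E(K, 0b11010110) = 0b01111011.
C2: E(K, 0b11010011) = 0b01111110.
C3: E(K, 0b00000110) = 0b10101011.

C1 = 0b01111011, C2 = 0b01111110, C3 = 0b10101011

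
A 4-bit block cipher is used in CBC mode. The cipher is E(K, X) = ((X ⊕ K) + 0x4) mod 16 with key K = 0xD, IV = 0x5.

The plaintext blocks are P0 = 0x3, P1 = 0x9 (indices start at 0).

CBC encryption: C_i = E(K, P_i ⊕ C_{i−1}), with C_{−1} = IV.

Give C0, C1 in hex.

C0 = 0xF, C1 = 0xF

C0: P0 ⊕ 0x5 = 0x6; E(K, 0x6) = 0xF.
C1: P1 ⊕ 0xF = 0x6; E(K, 0x6) = 0xF.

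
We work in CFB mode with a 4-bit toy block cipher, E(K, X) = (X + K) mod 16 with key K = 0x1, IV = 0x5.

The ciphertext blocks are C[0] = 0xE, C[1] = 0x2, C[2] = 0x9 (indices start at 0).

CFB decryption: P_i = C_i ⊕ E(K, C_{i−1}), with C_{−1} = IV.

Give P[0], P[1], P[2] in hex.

P[0]: E(K, 0x5) = 0x6; 0xE ⊕ 0x6 = 0x8.
P[1]: E(K, 0xE) = 0xF; 0x2 ⊕ 0xF = 0xD.
P[2]: E(K, 0x2) = 0x3; 0x9 ⊕ 0x3 = 0xA.

P[0] = 0x8, P[1] = 0xD, P[2] = 0xA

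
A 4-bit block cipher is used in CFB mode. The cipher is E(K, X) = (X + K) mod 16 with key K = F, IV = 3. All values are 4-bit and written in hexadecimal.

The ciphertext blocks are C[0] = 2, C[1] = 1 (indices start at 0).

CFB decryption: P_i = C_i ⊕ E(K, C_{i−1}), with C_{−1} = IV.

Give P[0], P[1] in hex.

P[0] = 0, P[1] = 0

P[0]: E(K, 3) = 2; 2 ⊕ 2 = 0.
P[1]: E(K, 2) = 1; 1 ⊕ 1 = 0.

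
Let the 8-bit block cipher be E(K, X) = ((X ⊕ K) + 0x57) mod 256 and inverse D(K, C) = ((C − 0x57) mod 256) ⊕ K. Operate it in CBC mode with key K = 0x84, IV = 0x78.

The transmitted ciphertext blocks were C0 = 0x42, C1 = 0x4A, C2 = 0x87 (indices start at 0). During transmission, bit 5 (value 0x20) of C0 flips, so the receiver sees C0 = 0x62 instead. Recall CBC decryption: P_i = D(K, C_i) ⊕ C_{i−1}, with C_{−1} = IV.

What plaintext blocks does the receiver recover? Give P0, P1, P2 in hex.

Only C0 changed, to 0x62. In CBC, a change in C_i garbles P_i and flips the same bit in P_{i+1}. Decrypting the received ciphertext:
P0: D(K, 0x62) = 0x8F; 0x8F ⊕ 0x78 = 0xF7.
P1: D(K, 0x4A) = 0x77; 0x77 ⊕ 0x62 = 0x15.
P2: D(K, 0x87) = 0xB4; 0xB4 ⊕ 0x4A = 0xFE.
Blocks that differ from the original plaintext: P0, P1.

P0 = 0xF7, P1 = 0x15, P2 = 0xFE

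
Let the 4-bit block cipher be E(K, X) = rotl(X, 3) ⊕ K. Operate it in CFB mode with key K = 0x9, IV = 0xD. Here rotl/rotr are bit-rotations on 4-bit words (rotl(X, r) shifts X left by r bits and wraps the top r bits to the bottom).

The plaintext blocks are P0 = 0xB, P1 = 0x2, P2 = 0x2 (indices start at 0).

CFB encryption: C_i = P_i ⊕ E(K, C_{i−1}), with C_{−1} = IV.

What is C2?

C2 = 0x5

C0: E(K, 0xD) = 0x7; 0xB ⊕ 0x7 = 0xC.
C1: E(K, 0xC) = 0xF; 0x2 ⊕ 0xF = 0xD.
C2: E(K, 0xD) = 0x7; 0x2 ⊕ 0x7 = 0x5.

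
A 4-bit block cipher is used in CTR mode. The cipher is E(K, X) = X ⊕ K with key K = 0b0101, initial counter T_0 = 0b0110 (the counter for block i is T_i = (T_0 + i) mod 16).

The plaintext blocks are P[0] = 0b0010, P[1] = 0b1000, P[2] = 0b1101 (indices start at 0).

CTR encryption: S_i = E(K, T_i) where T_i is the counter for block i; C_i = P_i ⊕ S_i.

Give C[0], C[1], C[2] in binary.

C[0]: T = 0b0110, S = E(K, T) = 0b0011; 0b0010 ⊕ 0b0011 = 0b0001.
C[1]: T = 0b0111, S = E(K, T) = 0b0010; 0b1000 ⊕ 0b0010 = 0b1010.
C[2]: T = 0b1000, S = E(K, T) = 0b1101; 0b1101 ⊕ 0b1101 = 0b0000.

C[0] = 0b0001, C[1] = 0b1010, C[2] = 0b0000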